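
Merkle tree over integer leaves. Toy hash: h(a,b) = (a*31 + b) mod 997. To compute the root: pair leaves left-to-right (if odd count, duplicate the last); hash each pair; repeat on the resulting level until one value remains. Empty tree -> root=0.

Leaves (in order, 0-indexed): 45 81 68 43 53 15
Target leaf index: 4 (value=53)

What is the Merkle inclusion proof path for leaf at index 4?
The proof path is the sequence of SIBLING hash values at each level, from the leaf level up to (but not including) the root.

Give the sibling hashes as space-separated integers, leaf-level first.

Answer: 15 661 51

Derivation:
L0 (leaves): [45, 81, 68, 43, 53, 15], target index=4
L1: h(45,81)=(45*31+81)%997=479 [pair 0] h(68,43)=(68*31+43)%997=157 [pair 1] h(53,15)=(53*31+15)%997=661 [pair 2] -> [479, 157, 661]
  Sibling for proof at L0: 15
L2: h(479,157)=(479*31+157)%997=51 [pair 0] h(661,661)=(661*31+661)%997=215 [pair 1] -> [51, 215]
  Sibling for proof at L1: 661
L3: h(51,215)=(51*31+215)%997=799 [pair 0] -> [799]
  Sibling for proof at L2: 51
Root: 799
Proof path (sibling hashes from leaf to root): [15, 661, 51]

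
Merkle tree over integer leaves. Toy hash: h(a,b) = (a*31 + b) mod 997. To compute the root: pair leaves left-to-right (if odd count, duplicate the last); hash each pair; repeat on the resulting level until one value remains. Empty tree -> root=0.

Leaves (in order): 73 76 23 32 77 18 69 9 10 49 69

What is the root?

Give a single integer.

L0: [73, 76, 23, 32, 77, 18, 69, 9, 10, 49, 69]
L1: h(73,76)=(73*31+76)%997=345 h(23,32)=(23*31+32)%997=745 h(77,18)=(77*31+18)%997=411 h(69,9)=(69*31+9)%997=154 h(10,49)=(10*31+49)%997=359 h(69,69)=(69*31+69)%997=214 -> [345, 745, 411, 154, 359, 214]
L2: h(345,745)=(345*31+745)%997=473 h(411,154)=(411*31+154)%997=931 h(359,214)=(359*31+214)%997=376 -> [473, 931, 376]
L3: h(473,931)=(473*31+931)%997=639 h(376,376)=(376*31+376)%997=68 -> [639, 68]
L4: h(639,68)=(639*31+68)%997=934 -> [934]

Answer: 934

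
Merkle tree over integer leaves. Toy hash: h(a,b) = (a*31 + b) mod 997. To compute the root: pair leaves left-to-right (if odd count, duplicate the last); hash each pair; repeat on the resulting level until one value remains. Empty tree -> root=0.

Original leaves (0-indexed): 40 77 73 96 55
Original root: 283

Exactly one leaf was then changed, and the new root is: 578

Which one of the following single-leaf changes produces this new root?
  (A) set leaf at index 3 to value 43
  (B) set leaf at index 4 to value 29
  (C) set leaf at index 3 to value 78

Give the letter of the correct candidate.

Answer: B

Derivation:
Original leaves: [40, 77, 73, 96, 55]
Target new root: 578
Try each candidate change and compute the resulting root:
Candidate A: set leaf[3] = 43 -> leaves = [40, 77, 73, 43, 55]
  L0: [40, 77, 73, 43, 55]
  L1: h(40,77)=(40*31+77)%997=320 h(73,43)=(73*31+43)%997=312 h(55,55)=(55*31+55)%997=763 -> [320, 312, 763]
  L2: h(320,312)=(320*31+312)%997=262 h(763,763)=(763*31+763)%997=488 -> [262, 488]
  L3: h(262,488)=(262*31+488)%997=634 -> [634]
  root = 634 != target 578
Candidate B: set leaf[4] = 29 -> leaves = [40, 77, 73, 96, 29]
  L0: [40, 77, 73, 96, 29]
  L1: h(40,77)=(40*31+77)%997=320 h(73,96)=(73*31+96)%997=365 h(29,29)=(29*31+29)%997=928 -> [320, 365, 928]
  L2: h(320,365)=(320*31+365)%997=315 h(928,928)=(928*31+928)%997=783 -> [315, 783]
  L3: h(315,783)=(315*31+783)%997=578 -> [578]
  root = 578 == target 578  ** MATCH **
Candidate C: set leaf[3] = 78 -> leaves = [40, 77, 73, 78, 55]
  L0: [40, 77, 73, 78, 55]
  L1: h(40,77)=(40*31+77)%997=320 h(73,78)=(73*31+78)%997=347 h(55,55)=(55*31+55)%997=763 -> [320, 347, 763]
  L2: h(320,347)=(320*31+347)%997=297 h(763,763)=(763*31+763)%997=488 -> [297, 488]
  L3: h(297,488)=(297*31+488)%997=722 -> [722]
  root = 722 != target 578
Candidate B produces the target root.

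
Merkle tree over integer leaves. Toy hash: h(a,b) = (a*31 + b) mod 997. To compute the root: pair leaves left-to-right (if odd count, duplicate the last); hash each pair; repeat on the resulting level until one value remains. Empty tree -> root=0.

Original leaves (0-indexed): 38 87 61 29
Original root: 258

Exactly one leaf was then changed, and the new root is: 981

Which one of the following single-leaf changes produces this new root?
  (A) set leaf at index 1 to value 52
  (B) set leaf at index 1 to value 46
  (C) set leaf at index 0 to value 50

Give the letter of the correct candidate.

Answer: B

Derivation:
Original leaves: [38, 87, 61, 29]
Target new root: 981
Try each candidate change and compute the resulting root:
Candidate A: set leaf[1] = 52 -> leaves = [38, 52, 61, 29]
  L0: [38, 52, 61, 29]
  L1: h(38,52)=(38*31+52)%997=233 h(61,29)=(61*31+29)%997=923 -> [233, 923]
  L2: h(233,923)=(233*31+923)%997=170 -> [170]
  root = 170 != target 981
Candidate B: set leaf[1] = 46 -> leaves = [38, 46, 61, 29]
  L0: [38, 46, 61, 29]
  L1: h(38,46)=(38*31+46)%997=227 h(61,29)=(61*31+29)%997=923 -> [227, 923]
  L2: h(227,923)=(227*31+923)%997=981 -> [981]
  root = 981 == target 981  ** MATCH **
Candidate C: set leaf[0] = 50 -> leaves = [50, 87, 61, 29]
  L0: [50, 87, 61, 29]
  L1: h(50,87)=(50*31+87)%997=640 h(61,29)=(61*31+29)%997=923 -> [640, 923]
  L2: h(640,923)=(640*31+923)%997=823 -> [823]
  root = 823 != target 981
Candidate B produces the target root.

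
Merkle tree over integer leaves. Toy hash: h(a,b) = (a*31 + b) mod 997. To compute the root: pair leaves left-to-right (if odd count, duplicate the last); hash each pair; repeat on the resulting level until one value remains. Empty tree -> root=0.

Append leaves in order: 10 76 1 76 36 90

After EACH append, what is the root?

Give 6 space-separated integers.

Answer: 10 386 34 109 363 97

Derivation:
After append 10 (leaves=[10]):
  L0: [10]
  root=10
After append 76 (leaves=[10, 76]):
  L0: [10, 76]
  L1: h(10,76)=(10*31+76)%997=386 -> [386]
  root=386
After append 1 (leaves=[10, 76, 1]):
  L0: [10, 76, 1]
  L1: h(10,76)=(10*31+76)%997=386 h(1,1)=(1*31+1)%997=32 -> [386, 32]
  L2: h(386,32)=(386*31+32)%997=34 -> [34]
  root=34
After append 76 (leaves=[10, 76, 1, 76]):
  L0: [10, 76, 1, 76]
  L1: h(10,76)=(10*31+76)%997=386 h(1,76)=(1*31+76)%997=107 -> [386, 107]
  L2: h(386,107)=(386*31+107)%997=109 -> [109]
  root=109
After append 36 (leaves=[10, 76, 1, 76, 36]):
  L0: [10, 76, 1, 76, 36]
  L1: h(10,76)=(10*31+76)%997=386 h(1,76)=(1*31+76)%997=107 h(36,36)=(36*31+36)%997=155 -> [386, 107, 155]
  L2: h(386,107)=(386*31+107)%997=109 h(155,155)=(155*31+155)%997=972 -> [109, 972]
  L3: h(109,972)=(109*31+972)%997=363 -> [363]
  root=363
After append 90 (leaves=[10, 76, 1, 76, 36, 90]):
  L0: [10, 76, 1, 76, 36, 90]
  L1: h(10,76)=(10*31+76)%997=386 h(1,76)=(1*31+76)%997=107 h(36,90)=(36*31+90)%997=209 -> [386, 107, 209]
  L2: h(386,107)=(386*31+107)%997=109 h(209,209)=(209*31+209)%997=706 -> [109, 706]
  L3: h(109,706)=(109*31+706)%997=97 -> [97]
  root=97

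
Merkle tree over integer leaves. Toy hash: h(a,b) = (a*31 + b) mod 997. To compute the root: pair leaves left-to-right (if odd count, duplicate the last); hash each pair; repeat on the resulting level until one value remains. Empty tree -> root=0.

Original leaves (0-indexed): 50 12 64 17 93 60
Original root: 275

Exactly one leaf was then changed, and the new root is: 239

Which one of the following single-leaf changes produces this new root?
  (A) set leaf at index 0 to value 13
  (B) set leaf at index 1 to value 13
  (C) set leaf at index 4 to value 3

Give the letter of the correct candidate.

Answer: B

Derivation:
Original leaves: [50, 12, 64, 17, 93, 60]
Target new root: 239
Try each candidate change and compute the resulting root:
Candidate A: set leaf[0] = 13 -> leaves = [13, 12, 64, 17, 93, 60]
  L0: [13, 12, 64, 17, 93, 60]
  L1: h(13,12)=(13*31+12)%997=415 h(64,17)=(64*31+17)%997=7 h(93,60)=(93*31+60)%997=949 -> [415, 7, 949]
  L2: h(415,7)=(415*31+7)%997=908 h(949,949)=(949*31+949)%997=458 -> [908, 458]
  L3: h(908,458)=(908*31+458)%997=690 -> [690]
  root = 690 != target 239
Candidate B: set leaf[1] = 13 -> leaves = [50, 13, 64, 17, 93, 60]
  L0: [50, 13, 64, 17, 93, 60]
  L1: h(50,13)=(50*31+13)%997=566 h(64,17)=(64*31+17)%997=7 h(93,60)=(93*31+60)%997=949 -> [566, 7, 949]
  L2: h(566,7)=(566*31+7)%997=604 h(949,949)=(949*31+949)%997=458 -> [604, 458]
  L3: h(604,458)=(604*31+458)%997=239 -> [239]
  root = 239 == target 239  ** MATCH **
Candidate C: set leaf[4] = 3 -> leaves = [50, 12, 64, 17, 3, 60]
  L0: [50, 12, 64, 17, 3, 60]
  L1: h(50,12)=(50*31+12)%997=565 h(64,17)=(64*31+17)%997=7 h(3,60)=(3*31+60)%997=153 -> [565, 7, 153]
  L2: h(565,7)=(565*31+7)%997=573 h(153,153)=(153*31+153)%997=908 -> [573, 908]
  L3: h(573,908)=(573*31+908)%997=725 -> [725]
  root = 725 != target 239
Candidate B produces the target root.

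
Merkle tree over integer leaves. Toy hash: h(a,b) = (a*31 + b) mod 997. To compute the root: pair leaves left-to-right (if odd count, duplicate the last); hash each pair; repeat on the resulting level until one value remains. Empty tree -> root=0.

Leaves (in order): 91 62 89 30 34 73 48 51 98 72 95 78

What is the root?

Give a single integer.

Answer: 771

Derivation:
L0: [91, 62, 89, 30, 34, 73, 48, 51, 98, 72, 95, 78]
L1: h(91,62)=(91*31+62)%997=889 h(89,30)=(89*31+30)%997=795 h(34,73)=(34*31+73)%997=130 h(48,51)=(48*31+51)%997=542 h(98,72)=(98*31+72)%997=119 h(95,78)=(95*31+78)%997=32 -> [889, 795, 130, 542, 119, 32]
L2: h(889,795)=(889*31+795)%997=438 h(130,542)=(130*31+542)%997=584 h(119,32)=(119*31+32)%997=730 -> [438, 584, 730]
L3: h(438,584)=(438*31+584)%997=204 h(730,730)=(730*31+730)%997=429 -> [204, 429]
L4: h(204,429)=(204*31+429)%997=771 -> [771]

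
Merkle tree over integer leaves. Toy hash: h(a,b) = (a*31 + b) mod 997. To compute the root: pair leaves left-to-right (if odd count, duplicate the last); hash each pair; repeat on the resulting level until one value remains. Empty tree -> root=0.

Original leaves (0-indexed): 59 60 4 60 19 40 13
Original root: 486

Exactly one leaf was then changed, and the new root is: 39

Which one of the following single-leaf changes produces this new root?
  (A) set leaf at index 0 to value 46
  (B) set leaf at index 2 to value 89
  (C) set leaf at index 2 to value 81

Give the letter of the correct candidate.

Original leaves: [59, 60, 4, 60, 19, 40, 13]
Target new root: 39
Try each candidate change and compute the resulting root:
Candidate A: set leaf[0] = 46 -> leaves = [46, 60, 4, 60, 19, 40, 13]
  L0: [46, 60, 4, 60, 19, 40, 13]
  L1: h(46,60)=(46*31+60)%997=489 h(4,60)=(4*31+60)%997=184 h(19,40)=(19*31+40)%997=629 h(13,13)=(13*31+13)%997=416 -> [489, 184, 629, 416]
  L2: h(489,184)=(489*31+184)%997=388 h(629,416)=(629*31+416)%997=972 -> [388, 972]
  L3: h(388,972)=(388*31+972)%997=39 -> [39]
  root = 39 == target 39  ** MATCH **
Candidate B: set leaf[2] = 89 -> leaves = [59, 60, 89, 60, 19, 40, 13]
  L0: [59, 60, 89, 60, 19, 40, 13]
  L1: h(59,60)=(59*31+60)%997=892 h(89,60)=(89*31+60)%997=825 h(19,40)=(19*31+40)%997=629 h(13,13)=(13*31+13)%997=416 -> [892, 825, 629, 416]
  L2: h(892,825)=(892*31+825)%997=561 h(629,416)=(629*31+416)%997=972 -> [561, 972]
  L3: h(561,972)=(561*31+972)%997=417 -> [417]
  root = 417 != target 39
Candidate C: set leaf[2] = 81 -> leaves = [59, 60, 81, 60, 19, 40, 13]
  L0: [59, 60, 81, 60, 19, 40, 13]
  L1: h(59,60)=(59*31+60)%997=892 h(81,60)=(81*31+60)%997=577 h(19,40)=(19*31+40)%997=629 h(13,13)=(13*31+13)%997=416 -> [892, 577, 629, 416]
  L2: h(892,577)=(892*31+577)%997=313 h(629,416)=(629*31+416)%997=972 -> [313, 972]
  L3: h(313,972)=(313*31+972)%997=705 -> [705]
  root = 705 != target 39
Candidate A produces the target root.

Answer: A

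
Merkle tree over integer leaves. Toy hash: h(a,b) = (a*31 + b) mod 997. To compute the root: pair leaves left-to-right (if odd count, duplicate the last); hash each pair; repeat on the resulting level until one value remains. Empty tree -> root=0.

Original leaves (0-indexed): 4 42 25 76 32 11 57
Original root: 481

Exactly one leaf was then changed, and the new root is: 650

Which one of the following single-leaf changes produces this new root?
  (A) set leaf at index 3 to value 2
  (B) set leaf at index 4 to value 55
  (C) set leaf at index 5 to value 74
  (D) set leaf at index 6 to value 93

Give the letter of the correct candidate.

Answer: B

Derivation:
Original leaves: [4, 42, 25, 76, 32, 11, 57]
Target new root: 650
Try each candidate change and compute the resulting root:
Candidate A: set leaf[3] = 2 -> leaves = [4, 42, 25, 2, 32, 11, 57]
  L0: [4, 42, 25, 2, 32, 11, 57]
  L1: h(4,42)=(4*31+42)%997=166 h(25,2)=(25*31+2)%997=777 h(32,11)=(32*31+11)%997=6 h(57,57)=(57*31+57)%997=827 -> [166, 777, 6, 827]
  L2: h(166,777)=(166*31+777)%997=938 h(6,827)=(6*31+827)%997=16 -> [938, 16]
  L3: h(938,16)=(938*31+16)%997=181 -> [181]
  root = 181 != target 650
Candidate B: set leaf[4] = 55 -> leaves = [4, 42, 25, 76, 55, 11, 57]
  L0: [4, 42, 25, 76, 55, 11, 57]
  L1: h(4,42)=(4*31+42)%997=166 h(25,76)=(25*31+76)%997=851 h(55,11)=(55*31+11)%997=719 h(57,57)=(57*31+57)%997=827 -> [166, 851, 719, 827]
  L2: h(166,851)=(166*31+851)%997=15 h(719,827)=(719*31+827)%997=185 -> [15, 185]
  L3: h(15,185)=(15*31+185)%997=650 -> [650]
  root = 650 == target 650  ** MATCH **
Candidate C: set leaf[5] = 74 -> leaves = [4, 42, 25, 76, 32, 74, 57]
  L0: [4, 42, 25, 76, 32, 74, 57]
  L1: h(4,42)=(4*31+42)%997=166 h(25,76)=(25*31+76)%997=851 h(32,74)=(32*31+74)%997=69 h(57,57)=(57*31+57)%997=827 -> [166, 851, 69, 827]
  L2: h(166,851)=(166*31+851)%997=15 h(69,827)=(69*31+827)%997=972 -> [15, 972]
  L3: h(15,972)=(15*31+972)%997=440 -> [440]
  root = 440 != target 650
Candidate D: set leaf[6] = 93 -> leaves = [4, 42, 25, 76, 32, 11, 93]
  L0: [4, 42, 25, 76, 32, 11, 93]
  L1: h(4,42)=(4*31+42)%997=166 h(25,76)=(25*31+76)%997=851 h(32,11)=(32*31+11)%997=6 h(93,93)=(93*31+93)%997=982 -> [166, 851, 6, 982]
  L2: h(166,851)=(166*31+851)%997=15 h(6,982)=(6*31+982)%997=171 -> [15, 171]
  L3: h(15,171)=(15*31+171)%997=636 -> [636]
  root = 636 != target 650
Candidate B produces the target root.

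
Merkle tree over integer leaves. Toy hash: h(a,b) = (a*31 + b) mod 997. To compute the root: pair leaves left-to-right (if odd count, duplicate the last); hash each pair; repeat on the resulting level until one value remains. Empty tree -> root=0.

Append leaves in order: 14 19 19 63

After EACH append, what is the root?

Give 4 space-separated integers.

After append 14 (leaves=[14]):
  L0: [14]
  root=14
After append 19 (leaves=[14, 19]):
  L0: [14, 19]
  L1: h(14,19)=(14*31+19)%997=453 -> [453]
  root=453
After append 19 (leaves=[14, 19, 19]):
  L0: [14, 19, 19]
  L1: h(14,19)=(14*31+19)%997=453 h(19,19)=(19*31+19)%997=608 -> [453, 608]
  L2: h(453,608)=(453*31+608)%997=693 -> [693]
  root=693
After append 63 (leaves=[14, 19, 19, 63]):
  L0: [14, 19, 19, 63]
  L1: h(14,19)=(14*31+19)%997=453 h(19,63)=(19*31+63)%997=652 -> [453, 652]
  L2: h(453,652)=(453*31+652)%997=737 -> [737]
  root=737

Answer: 14 453 693 737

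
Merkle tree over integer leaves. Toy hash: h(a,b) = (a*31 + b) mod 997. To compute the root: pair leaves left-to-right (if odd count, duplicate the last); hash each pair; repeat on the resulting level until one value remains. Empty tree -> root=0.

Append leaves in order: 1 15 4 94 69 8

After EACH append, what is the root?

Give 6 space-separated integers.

Answer: 1 46 557 647 983 28

Derivation:
After append 1 (leaves=[1]):
  L0: [1]
  root=1
After append 15 (leaves=[1, 15]):
  L0: [1, 15]
  L1: h(1,15)=(1*31+15)%997=46 -> [46]
  root=46
After append 4 (leaves=[1, 15, 4]):
  L0: [1, 15, 4]
  L1: h(1,15)=(1*31+15)%997=46 h(4,4)=(4*31+4)%997=128 -> [46, 128]
  L2: h(46,128)=(46*31+128)%997=557 -> [557]
  root=557
After append 94 (leaves=[1, 15, 4, 94]):
  L0: [1, 15, 4, 94]
  L1: h(1,15)=(1*31+15)%997=46 h(4,94)=(4*31+94)%997=218 -> [46, 218]
  L2: h(46,218)=(46*31+218)%997=647 -> [647]
  root=647
After append 69 (leaves=[1, 15, 4, 94, 69]):
  L0: [1, 15, 4, 94, 69]
  L1: h(1,15)=(1*31+15)%997=46 h(4,94)=(4*31+94)%997=218 h(69,69)=(69*31+69)%997=214 -> [46, 218, 214]
  L2: h(46,218)=(46*31+218)%997=647 h(214,214)=(214*31+214)%997=866 -> [647, 866]
  L3: h(647,866)=(647*31+866)%997=983 -> [983]
  root=983
After append 8 (leaves=[1, 15, 4, 94, 69, 8]):
  L0: [1, 15, 4, 94, 69, 8]
  L1: h(1,15)=(1*31+15)%997=46 h(4,94)=(4*31+94)%997=218 h(69,8)=(69*31+8)%997=153 -> [46, 218, 153]
  L2: h(46,218)=(46*31+218)%997=647 h(153,153)=(153*31+153)%997=908 -> [647, 908]
  L3: h(647,908)=(647*31+908)%997=28 -> [28]
  root=28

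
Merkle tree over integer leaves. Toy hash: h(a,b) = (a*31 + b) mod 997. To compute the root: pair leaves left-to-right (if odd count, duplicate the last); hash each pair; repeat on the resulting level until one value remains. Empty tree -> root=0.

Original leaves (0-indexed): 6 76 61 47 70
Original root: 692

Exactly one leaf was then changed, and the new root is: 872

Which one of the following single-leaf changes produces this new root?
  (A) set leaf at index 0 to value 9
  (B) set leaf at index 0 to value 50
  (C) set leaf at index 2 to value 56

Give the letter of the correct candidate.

Original leaves: [6, 76, 61, 47, 70]
Target new root: 872
Try each candidate change and compute the resulting root:
Candidate A: set leaf[0] = 9 -> leaves = [9, 76, 61, 47, 70]
  L0: [9, 76, 61, 47, 70]
  L1: h(9,76)=(9*31+76)%997=355 h(61,47)=(61*31+47)%997=941 h(70,70)=(70*31+70)%997=246 -> [355, 941, 246]
  L2: h(355,941)=(355*31+941)%997=979 h(246,246)=(246*31+246)%997=893 -> [979, 893]
  L3: h(979,893)=(979*31+893)%997=335 -> [335]
  root = 335 != target 872
Candidate B: set leaf[0] = 50 -> leaves = [50, 76, 61, 47, 70]
  L0: [50, 76, 61, 47, 70]
  L1: h(50,76)=(50*31+76)%997=629 h(61,47)=(61*31+47)%997=941 h(70,70)=(70*31+70)%997=246 -> [629, 941, 246]
  L2: h(629,941)=(629*31+941)%997=500 h(246,246)=(246*31+246)%997=893 -> [500, 893]
  L3: h(500,893)=(500*31+893)%997=441 -> [441]
  root = 441 != target 872
Candidate C: set leaf[2] = 56 -> leaves = [6, 76, 56, 47, 70]
  L0: [6, 76, 56, 47, 70]
  L1: h(6,76)=(6*31+76)%997=262 h(56,47)=(56*31+47)%997=786 h(70,70)=(70*31+70)%997=246 -> [262, 786, 246]
  L2: h(262,786)=(262*31+786)%997=932 h(246,246)=(246*31+246)%997=893 -> [932, 893]
  L3: h(932,893)=(932*31+893)%997=872 -> [872]
  root = 872 == target 872  ** MATCH **
Candidate C produces the target root.

Answer: C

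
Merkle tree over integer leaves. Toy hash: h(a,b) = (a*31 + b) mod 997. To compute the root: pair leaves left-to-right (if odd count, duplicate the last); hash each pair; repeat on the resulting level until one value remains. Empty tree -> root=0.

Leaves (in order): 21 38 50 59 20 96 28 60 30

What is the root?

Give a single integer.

Answer: 661

Derivation:
L0: [21, 38, 50, 59, 20, 96, 28, 60, 30]
L1: h(21,38)=(21*31+38)%997=689 h(50,59)=(50*31+59)%997=612 h(20,96)=(20*31+96)%997=716 h(28,60)=(28*31+60)%997=928 h(30,30)=(30*31+30)%997=960 -> [689, 612, 716, 928, 960]
L2: h(689,612)=(689*31+612)%997=37 h(716,928)=(716*31+928)%997=193 h(960,960)=(960*31+960)%997=810 -> [37, 193, 810]
L3: h(37,193)=(37*31+193)%997=343 h(810,810)=(810*31+810)%997=995 -> [343, 995]
L4: h(343,995)=(343*31+995)%997=661 -> [661]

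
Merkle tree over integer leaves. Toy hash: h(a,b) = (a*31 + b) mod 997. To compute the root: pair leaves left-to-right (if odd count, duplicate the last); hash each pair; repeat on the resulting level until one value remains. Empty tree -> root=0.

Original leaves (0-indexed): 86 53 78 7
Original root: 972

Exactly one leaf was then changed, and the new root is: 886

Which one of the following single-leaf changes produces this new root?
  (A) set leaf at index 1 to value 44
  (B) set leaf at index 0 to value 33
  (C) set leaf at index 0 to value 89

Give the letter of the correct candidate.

Original leaves: [86, 53, 78, 7]
Target new root: 886
Try each candidate change and compute the resulting root:
Candidate A: set leaf[1] = 44 -> leaves = [86, 44, 78, 7]
  L0: [86, 44, 78, 7]
  L1: h(86,44)=(86*31+44)%997=716 h(78,7)=(78*31+7)%997=431 -> [716, 431]
  L2: h(716,431)=(716*31+431)%997=693 -> [693]
  root = 693 != target 886
Candidate B: set leaf[0] = 33 -> leaves = [33, 53, 78, 7]
  L0: [33, 53, 78, 7]
  L1: h(33,53)=(33*31+53)%997=79 h(78,7)=(78*31+7)%997=431 -> [79, 431]
  L2: h(79,431)=(79*31+431)%997=886 -> [886]
  root = 886 == target 886  ** MATCH **
Candidate C: set leaf[0] = 89 -> leaves = [89, 53, 78, 7]
  L0: [89, 53, 78, 7]
  L1: h(89,53)=(89*31+53)%997=818 h(78,7)=(78*31+7)%997=431 -> [818, 431]
  L2: h(818,431)=(818*31+431)%997=864 -> [864]
  root = 864 != target 886
Candidate B produces the target root.

Answer: B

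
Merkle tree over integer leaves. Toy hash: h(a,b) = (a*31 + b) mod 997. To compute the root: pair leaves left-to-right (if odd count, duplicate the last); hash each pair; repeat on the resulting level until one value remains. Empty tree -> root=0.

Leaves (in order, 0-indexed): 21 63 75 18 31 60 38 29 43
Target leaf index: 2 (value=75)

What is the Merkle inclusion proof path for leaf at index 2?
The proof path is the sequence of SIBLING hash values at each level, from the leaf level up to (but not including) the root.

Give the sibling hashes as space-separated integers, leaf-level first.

Answer: 18 714 954 263

Derivation:
L0 (leaves): [21, 63, 75, 18, 31, 60, 38, 29, 43], target index=2
L1: h(21,63)=(21*31+63)%997=714 [pair 0] h(75,18)=(75*31+18)%997=349 [pair 1] h(31,60)=(31*31+60)%997=24 [pair 2] h(38,29)=(38*31+29)%997=210 [pair 3] h(43,43)=(43*31+43)%997=379 [pair 4] -> [714, 349, 24, 210, 379]
  Sibling for proof at L0: 18
L2: h(714,349)=(714*31+349)%997=549 [pair 0] h(24,210)=(24*31+210)%997=954 [pair 1] h(379,379)=(379*31+379)%997=164 [pair 2] -> [549, 954, 164]
  Sibling for proof at L1: 714
L3: h(549,954)=(549*31+954)%997=27 [pair 0] h(164,164)=(164*31+164)%997=263 [pair 1] -> [27, 263]
  Sibling for proof at L2: 954
L4: h(27,263)=(27*31+263)%997=103 [pair 0] -> [103]
  Sibling for proof at L3: 263
Root: 103
Proof path (sibling hashes from leaf to root): [18, 714, 954, 263]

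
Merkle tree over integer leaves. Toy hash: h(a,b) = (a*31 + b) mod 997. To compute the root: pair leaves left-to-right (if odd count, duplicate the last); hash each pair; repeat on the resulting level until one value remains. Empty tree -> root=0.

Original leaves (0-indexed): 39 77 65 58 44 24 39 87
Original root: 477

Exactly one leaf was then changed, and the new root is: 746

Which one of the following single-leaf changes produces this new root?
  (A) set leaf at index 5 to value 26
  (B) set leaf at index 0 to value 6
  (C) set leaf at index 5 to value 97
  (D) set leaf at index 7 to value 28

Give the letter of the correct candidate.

Answer: C

Derivation:
Original leaves: [39, 77, 65, 58, 44, 24, 39, 87]
Target new root: 746
Try each candidate change and compute the resulting root:
Candidate A: set leaf[5] = 26 -> leaves = [39, 77, 65, 58, 44, 26, 39, 87]
  L0: [39, 77, 65, 58, 44, 26, 39, 87]
  L1: h(39,77)=(39*31+77)%997=289 h(65,58)=(65*31+58)%997=79 h(44,26)=(44*31+26)%997=393 h(39,87)=(39*31+87)%997=299 -> [289, 79, 393, 299]
  L2: h(289,79)=(289*31+79)%997=65 h(393,299)=(393*31+299)%997=518 -> [65, 518]
  L3: h(65,518)=(65*31+518)%997=539 -> [539]
  root = 539 != target 746
Candidate B: set leaf[0] = 6 -> leaves = [6, 77, 65, 58, 44, 24, 39, 87]
  L0: [6, 77, 65, 58, 44, 24, 39, 87]
  L1: h(6,77)=(6*31+77)%997=263 h(65,58)=(65*31+58)%997=79 h(44,24)=(44*31+24)%997=391 h(39,87)=(39*31+87)%997=299 -> [263, 79, 391, 299]
  L2: h(263,79)=(263*31+79)%997=256 h(391,299)=(391*31+299)%997=456 -> [256, 456]
  L3: h(256,456)=(256*31+456)%997=416 -> [416]
  root = 416 != target 746
Candidate C: set leaf[5] = 97 -> leaves = [39, 77, 65, 58, 44, 97, 39, 87]
  L0: [39, 77, 65, 58, 44, 97, 39, 87]
  L1: h(39,77)=(39*31+77)%997=289 h(65,58)=(65*31+58)%997=79 h(44,97)=(44*31+97)%997=464 h(39,87)=(39*31+87)%997=299 -> [289, 79, 464, 299]
  L2: h(289,79)=(289*31+79)%997=65 h(464,299)=(464*31+299)%997=725 -> [65, 725]
  L3: h(65,725)=(65*31+725)%997=746 -> [746]
  root = 746 == target 746  ** MATCH **
Candidate D: set leaf[7] = 28 -> leaves = [39, 77, 65, 58, 44, 24, 39, 28]
  L0: [39, 77, 65, 58, 44, 24, 39, 28]
  L1: h(39,77)=(39*31+77)%997=289 h(65,58)=(65*31+58)%997=79 h(44,24)=(44*31+24)%997=391 h(39,28)=(39*31+28)%997=240 -> [289, 79, 391, 240]
  L2: h(289,79)=(289*31+79)%997=65 h(391,240)=(391*31+240)%997=397 -> [65, 397]
  L3: h(65,397)=(65*31+397)%997=418 -> [418]
  root = 418 != target 746
Candidate C produces the target root.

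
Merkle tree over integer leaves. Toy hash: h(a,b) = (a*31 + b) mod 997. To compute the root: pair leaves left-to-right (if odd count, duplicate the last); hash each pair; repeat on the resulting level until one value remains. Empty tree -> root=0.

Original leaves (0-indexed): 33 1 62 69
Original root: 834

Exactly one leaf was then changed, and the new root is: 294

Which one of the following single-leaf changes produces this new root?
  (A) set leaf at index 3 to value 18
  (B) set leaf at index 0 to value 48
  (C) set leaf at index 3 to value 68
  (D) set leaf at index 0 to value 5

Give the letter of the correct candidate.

Original leaves: [33, 1, 62, 69]
Target new root: 294
Try each candidate change and compute the resulting root:
Candidate A: set leaf[3] = 18 -> leaves = [33, 1, 62, 18]
  L0: [33, 1, 62, 18]
  L1: h(33,1)=(33*31+1)%997=27 h(62,18)=(62*31+18)%997=943 -> [27, 943]
  L2: h(27,943)=(27*31+943)%997=783 -> [783]
  root = 783 != target 294
Candidate B: set leaf[0] = 48 -> leaves = [48, 1, 62, 69]
  L0: [48, 1, 62, 69]
  L1: h(48,1)=(48*31+1)%997=492 h(62,69)=(62*31+69)%997=994 -> [492, 994]
  L2: h(492,994)=(492*31+994)%997=294 -> [294]
  root = 294 == target 294  ** MATCH **
Candidate C: set leaf[3] = 68 -> leaves = [33, 1, 62, 68]
  L0: [33, 1, 62, 68]
  L1: h(33,1)=(33*31+1)%997=27 h(62,68)=(62*31+68)%997=993 -> [27, 993]
  L2: h(27,993)=(27*31+993)%997=833 -> [833]
  root = 833 != target 294
Candidate D: set leaf[0] = 5 -> leaves = [5, 1, 62, 69]
  L0: [5, 1, 62, 69]
  L1: h(5,1)=(5*31+1)%997=156 h(62,69)=(62*31+69)%997=994 -> [156, 994]
  L2: h(156,994)=(156*31+994)%997=845 -> [845]
  root = 845 != target 294
Candidate B produces the target root.

Answer: B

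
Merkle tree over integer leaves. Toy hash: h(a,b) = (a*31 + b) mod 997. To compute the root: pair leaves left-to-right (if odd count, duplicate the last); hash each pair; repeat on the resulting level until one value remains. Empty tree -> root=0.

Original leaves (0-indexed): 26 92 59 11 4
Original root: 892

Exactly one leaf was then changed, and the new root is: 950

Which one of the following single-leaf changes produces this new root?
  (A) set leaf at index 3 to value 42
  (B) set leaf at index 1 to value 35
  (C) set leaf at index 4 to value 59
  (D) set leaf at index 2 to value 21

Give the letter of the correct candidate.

Answer: B

Derivation:
Original leaves: [26, 92, 59, 11, 4]
Target new root: 950
Try each candidate change and compute the resulting root:
Candidate A: set leaf[3] = 42 -> leaves = [26, 92, 59, 42, 4]
  L0: [26, 92, 59, 42, 4]
  L1: h(26,92)=(26*31+92)%997=898 h(59,42)=(59*31+42)%997=874 h(4,4)=(4*31+4)%997=128 -> [898, 874, 128]
  L2: h(898,874)=(898*31+874)%997=796 h(128,128)=(128*31+128)%997=108 -> [796, 108]
  L3: h(796,108)=(796*31+108)%997=856 -> [856]
  root = 856 != target 950
Candidate B: set leaf[1] = 35 -> leaves = [26, 35, 59, 11, 4]
  L0: [26, 35, 59, 11, 4]
  L1: h(26,35)=(26*31+35)%997=841 h(59,11)=(59*31+11)%997=843 h(4,4)=(4*31+4)%997=128 -> [841, 843, 128]
  L2: h(841,843)=(841*31+843)%997=992 h(128,128)=(128*31+128)%997=108 -> [992, 108]
  L3: h(992,108)=(992*31+108)%997=950 -> [950]
  root = 950 == target 950  ** MATCH **
Candidate C: set leaf[4] = 59 -> leaves = [26, 92, 59, 11, 59]
  L0: [26, 92, 59, 11, 59]
  L1: h(26,92)=(26*31+92)%997=898 h(59,11)=(59*31+11)%997=843 h(59,59)=(59*31+59)%997=891 -> [898, 843, 891]
  L2: h(898,843)=(898*31+843)%997=765 h(891,891)=(891*31+891)%997=596 -> [765, 596]
  L3: h(765,596)=(765*31+596)%997=383 -> [383]
  root = 383 != target 950
Candidate D: set leaf[2] = 21 -> leaves = [26, 92, 21, 11, 4]
  L0: [26, 92, 21, 11, 4]
  L1: h(26,92)=(26*31+92)%997=898 h(21,11)=(21*31+11)%997=662 h(4,4)=(4*31+4)%997=128 -> [898, 662, 128]
  L2: h(898,662)=(898*31+662)%997=584 h(128,128)=(128*31+128)%997=108 -> [584, 108]
  L3: h(584,108)=(584*31+108)%997=266 -> [266]
  root = 266 != target 950
Candidate B produces the target root.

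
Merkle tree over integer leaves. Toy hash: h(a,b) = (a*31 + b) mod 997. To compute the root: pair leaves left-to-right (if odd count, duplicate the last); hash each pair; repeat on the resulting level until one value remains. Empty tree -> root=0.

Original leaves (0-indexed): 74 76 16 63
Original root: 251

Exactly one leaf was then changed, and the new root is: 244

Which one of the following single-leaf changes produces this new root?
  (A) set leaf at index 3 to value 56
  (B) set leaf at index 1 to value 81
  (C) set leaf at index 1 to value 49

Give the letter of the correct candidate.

Answer: A

Derivation:
Original leaves: [74, 76, 16, 63]
Target new root: 244
Try each candidate change and compute the resulting root:
Candidate A: set leaf[3] = 56 -> leaves = [74, 76, 16, 56]
  L0: [74, 76, 16, 56]
  L1: h(74,76)=(74*31+76)%997=376 h(16,56)=(16*31+56)%997=552 -> [376, 552]
  L2: h(376,552)=(376*31+552)%997=244 -> [244]
  root = 244 == target 244  ** MATCH **
Candidate B: set leaf[1] = 81 -> leaves = [74, 81, 16, 63]
  L0: [74, 81, 16, 63]
  L1: h(74,81)=(74*31+81)%997=381 h(16,63)=(16*31+63)%997=559 -> [381, 559]
  L2: h(381,559)=(381*31+559)%997=406 -> [406]
  root = 406 != target 244
Candidate C: set leaf[1] = 49 -> leaves = [74, 49, 16, 63]
  L0: [74, 49, 16, 63]
  L1: h(74,49)=(74*31+49)%997=349 h(16,63)=(16*31+63)%997=559 -> [349, 559]
  L2: h(349,559)=(349*31+559)%997=411 -> [411]
  root = 411 != target 244
Candidate A produces the target root.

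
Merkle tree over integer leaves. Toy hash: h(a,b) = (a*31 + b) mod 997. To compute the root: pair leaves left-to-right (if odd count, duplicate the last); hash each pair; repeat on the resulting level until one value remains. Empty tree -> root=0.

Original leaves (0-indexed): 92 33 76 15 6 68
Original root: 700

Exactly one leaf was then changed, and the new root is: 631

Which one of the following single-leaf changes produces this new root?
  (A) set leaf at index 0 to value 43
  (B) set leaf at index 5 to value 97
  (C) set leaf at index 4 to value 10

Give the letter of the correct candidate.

Answer: B

Derivation:
Original leaves: [92, 33, 76, 15, 6, 68]
Target new root: 631
Try each candidate change and compute the resulting root:
Candidate A: set leaf[0] = 43 -> leaves = [43, 33, 76, 15, 6, 68]
  L0: [43, 33, 76, 15, 6, 68]
  L1: h(43,33)=(43*31+33)%997=369 h(76,15)=(76*31+15)%997=377 h(6,68)=(6*31+68)%997=254 -> [369, 377, 254]
  L2: h(369,377)=(369*31+377)%997=849 h(254,254)=(254*31+254)%997=152 -> [849, 152]
  L3: h(849,152)=(849*31+152)%997=549 -> [549]
  root = 549 != target 631
Candidate B: set leaf[5] = 97 -> leaves = [92, 33, 76, 15, 6, 97]
  L0: [92, 33, 76, 15, 6, 97]
  L1: h(92,33)=(92*31+33)%997=891 h(76,15)=(76*31+15)%997=377 h(6,97)=(6*31+97)%997=283 -> [891, 377, 283]
  L2: h(891,377)=(891*31+377)%997=82 h(283,283)=(283*31+283)%997=83 -> [82, 83]
  L3: h(82,83)=(82*31+83)%997=631 -> [631]
  root = 631 == target 631  ** MATCH **
Candidate C: set leaf[4] = 10 -> leaves = [92, 33, 76, 15, 10, 68]
  L0: [92, 33, 76, 15, 10, 68]
  L1: h(92,33)=(92*31+33)%997=891 h(76,15)=(76*31+15)%997=377 h(10,68)=(10*31+68)%997=378 -> [891, 377, 378]
  L2: h(891,377)=(891*31+377)%997=82 h(378,378)=(378*31+378)%997=132 -> [82, 132]
  L3: h(82,132)=(82*31+132)%997=680 -> [680]
  root = 680 != target 631
Candidate B produces the target root.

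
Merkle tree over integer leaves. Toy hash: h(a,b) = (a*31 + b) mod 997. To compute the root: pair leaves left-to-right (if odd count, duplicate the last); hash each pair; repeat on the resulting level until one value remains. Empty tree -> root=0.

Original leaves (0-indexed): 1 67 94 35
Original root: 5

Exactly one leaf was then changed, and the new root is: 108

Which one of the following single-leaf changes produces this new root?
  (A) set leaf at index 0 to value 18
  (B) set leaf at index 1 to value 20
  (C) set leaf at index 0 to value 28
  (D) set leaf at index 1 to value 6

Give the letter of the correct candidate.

Answer: D

Derivation:
Original leaves: [1, 67, 94, 35]
Target new root: 108
Try each candidate change and compute the resulting root:
Candidate A: set leaf[0] = 18 -> leaves = [18, 67, 94, 35]
  L0: [18, 67, 94, 35]
  L1: h(18,67)=(18*31+67)%997=625 h(94,35)=(94*31+35)%997=955 -> [625, 955]
  L2: h(625,955)=(625*31+955)%997=390 -> [390]
  root = 390 != target 108
Candidate B: set leaf[1] = 20 -> leaves = [1, 20, 94, 35]
  L0: [1, 20, 94, 35]
  L1: h(1,20)=(1*31+20)%997=51 h(94,35)=(94*31+35)%997=955 -> [51, 955]
  L2: h(51,955)=(51*31+955)%997=542 -> [542]
  root = 542 != target 108
Candidate C: set leaf[0] = 28 -> leaves = [28, 67, 94, 35]
  L0: [28, 67, 94, 35]
  L1: h(28,67)=(28*31+67)%997=935 h(94,35)=(94*31+35)%997=955 -> [935, 955]
  L2: h(935,955)=(935*31+955)%997=30 -> [30]
  root = 30 != target 108
Candidate D: set leaf[1] = 6 -> leaves = [1, 6, 94, 35]
  L0: [1, 6, 94, 35]
  L1: h(1,6)=(1*31+6)%997=37 h(94,35)=(94*31+35)%997=955 -> [37, 955]
  L2: h(37,955)=(37*31+955)%997=108 -> [108]
  root = 108 == target 108  ** MATCH **
Candidate D produces the target root.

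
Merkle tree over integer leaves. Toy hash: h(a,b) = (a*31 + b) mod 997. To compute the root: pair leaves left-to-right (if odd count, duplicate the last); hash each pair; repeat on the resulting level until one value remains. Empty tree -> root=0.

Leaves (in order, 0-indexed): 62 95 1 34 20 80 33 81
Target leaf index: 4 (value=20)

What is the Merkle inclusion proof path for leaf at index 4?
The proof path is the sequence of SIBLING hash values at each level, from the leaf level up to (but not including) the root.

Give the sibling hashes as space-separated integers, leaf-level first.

Answer: 80 107 778

Derivation:
L0 (leaves): [62, 95, 1, 34, 20, 80, 33, 81], target index=4
L1: h(62,95)=(62*31+95)%997=23 [pair 0] h(1,34)=(1*31+34)%997=65 [pair 1] h(20,80)=(20*31+80)%997=700 [pair 2] h(33,81)=(33*31+81)%997=107 [pair 3] -> [23, 65, 700, 107]
  Sibling for proof at L0: 80
L2: h(23,65)=(23*31+65)%997=778 [pair 0] h(700,107)=(700*31+107)%997=870 [pair 1] -> [778, 870]
  Sibling for proof at L1: 107
L3: h(778,870)=(778*31+870)%997=63 [pair 0] -> [63]
  Sibling for proof at L2: 778
Root: 63
Proof path (sibling hashes from leaf to root): [80, 107, 778]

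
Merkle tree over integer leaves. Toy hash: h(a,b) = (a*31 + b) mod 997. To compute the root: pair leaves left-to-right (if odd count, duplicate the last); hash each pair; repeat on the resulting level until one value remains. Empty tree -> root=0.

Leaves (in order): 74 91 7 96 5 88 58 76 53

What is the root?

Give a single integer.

L0: [74, 91, 7, 96, 5, 88, 58, 76, 53]
L1: h(74,91)=(74*31+91)%997=391 h(7,96)=(7*31+96)%997=313 h(5,88)=(5*31+88)%997=243 h(58,76)=(58*31+76)%997=877 h(53,53)=(53*31+53)%997=699 -> [391, 313, 243, 877, 699]
L2: h(391,313)=(391*31+313)%997=470 h(243,877)=(243*31+877)%997=434 h(699,699)=(699*31+699)%997=434 -> [470, 434, 434]
L3: h(470,434)=(470*31+434)%997=49 h(434,434)=(434*31+434)%997=927 -> [49, 927]
L4: h(49,927)=(49*31+927)%997=452 -> [452]

Answer: 452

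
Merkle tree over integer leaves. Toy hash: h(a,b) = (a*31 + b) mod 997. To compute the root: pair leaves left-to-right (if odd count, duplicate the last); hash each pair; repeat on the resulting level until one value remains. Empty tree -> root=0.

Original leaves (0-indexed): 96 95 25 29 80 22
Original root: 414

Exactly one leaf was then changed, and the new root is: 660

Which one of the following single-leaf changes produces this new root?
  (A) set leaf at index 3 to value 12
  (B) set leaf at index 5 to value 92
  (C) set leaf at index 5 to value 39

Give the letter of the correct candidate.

Original leaves: [96, 95, 25, 29, 80, 22]
Target new root: 660
Try each candidate change and compute the resulting root:
Candidate A: set leaf[3] = 12 -> leaves = [96, 95, 25, 12, 80, 22]
  L0: [96, 95, 25, 12, 80, 22]
  L1: h(96,95)=(96*31+95)%997=80 h(25,12)=(25*31+12)%997=787 h(80,22)=(80*31+22)%997=508 -> [80, 787, 508]
  L2: h(80,787)=(80*31+787)%997=276 h(508,508)=(508*31+508)%997=304 -> [276, 304]
  L3: h(276,304)=(276*31+304)%997=884 -> [884]
  root = 884 != target 660
Candidate B: set leaf[5] = 92 -> leaves = [96, 95, 25, 29, 80, 92]
  L0: [96, 95, 25, 29, 80, 92]
  L1: h(96,95)=(96*31+95)%997=80 h(25,29)=(25*31+29)%997=804 h(80,92)=(80*31+92)%997=578 -> [80, 804, 578]
  L2: h(80,804)=(80*31+804)%997=293 h(578,578)=(578*31+578)%997=550 -> [293, 550]
  L3: h(293,550)=(293*31+550)%997=660 -> [660]
  root = 660 == target 660  ** MATCH **
Candidate C: set leaf[5] = 39 -> leaves = [96, 95, 25, 29, 80, 39]
  L0: [96, 95, 25, 29, 80, 39]
  L1: h(96,95)=(96*31+95)%997=80 h(25,29)=(25*31+29)%997=804 h(80,39)=(80*31+39)%997=525 -> [80, 804, 525]
  L2: h(80,804)=(80*31+804)%997=293 h(525,525)=(525*31+525)%997=848 -> [293, 848]
  L3: h(293,848)=(293*31+848)%997=958 -> [958]
  root = 958 != target 660
Candidate B produces the target root.

Answer: B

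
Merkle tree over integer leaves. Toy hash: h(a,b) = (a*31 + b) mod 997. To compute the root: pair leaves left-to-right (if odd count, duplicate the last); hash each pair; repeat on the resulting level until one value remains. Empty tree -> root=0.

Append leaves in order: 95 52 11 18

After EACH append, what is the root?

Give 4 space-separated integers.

Answer: 95 6 538 545

Derivation:
After append 95 (leaves=[95]):
  L0: [95]
  root=95
After append 52 (leaves=[95, 52]):
  L0: [95, 52]
  L1: h(95,52)=(95*31+52)%997=6 -> [6]
  root=6
After append 11 (leaves=[95, 52, 11]):
  L0: [95, 52, 11]
  L1: h(95,52)=(95*31+52)%997=6 h(11,11)=(11*31+11)%997=352 -> [6, 352]
  L2: h(6,352)=(6*31+352)%997=538 -> [538]
  root=538
After append 18 (leaves=[95, 52, 11, 18]):
  L0: [95, 52, 11, 18]
  L1: h(95,52)=(95*31+52)%997=6 h(11,18)=(11*31+18)%997=359 -> [6, 359]
  L2: h(6,359)=(6*31+359)%997=545 -> [545]
  root=545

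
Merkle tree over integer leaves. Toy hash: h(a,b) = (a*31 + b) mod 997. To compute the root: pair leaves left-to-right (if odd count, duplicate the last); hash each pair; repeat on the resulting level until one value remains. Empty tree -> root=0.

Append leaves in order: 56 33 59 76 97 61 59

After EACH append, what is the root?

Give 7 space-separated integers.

After append 56 (leaves=[56]):
  L0: [56]
  root=56
After append 33 (leaves=[56, 33]):
  L0: [56, 33]
  L1: h(56,33)=(56*31+33)%997=772 -> [772]
  root=772
After append 59 (leaves=[56, 33, 59]):
  L0: [56, 33, 59]
  L1: h(56,33)=(56*31+33)%997=772 h(59,59)=(59*31+59)%997=891 -> [772, 891]
  L2: h(772,891)=(772*31+891)%997=895 -> [895]
  root=895
After append 76 (leaves=[56, 33, 59, 76]):
  L0: [56, 33, 59, 76]
  L1: h(56,33)=(56*31+33)%997=772 h(59,76)=(59*31+76)%997=908 -> [772, 908]
  L2: h(772,908)=(772*31+908)%997=912 -> [912]
  root=912
After append 97 (leaves=[56, 33, 59, 76, 97]):
  L0: [56, 33, 59, 76, 97]
  L1: h(56,33)=(56*31+33)%997=772 h(59,76)=(59*31+76)%997=908 h(97,97)=(97*31+97)%997=113 -> [772, 908, 113]
  L2: h(772,908)=(772*31+908)%997=912 h(113,113)=(113*31+113)%997=625 -> [912, 625]
  L3: h(912,625)=(912*31+625)%997=981 -> [981]
  root=981
After append 61 (leaves=[56, 33, 59, 76, 97, 61]):
  L0: [56, 33, 59, 76, 97, 61]
  L1: h(56,33)=(56*31+33)%997=772 h(59,76)=(59*31+76)%997=908 h(97,61)=(97*31+61)%997=77 -> [772, 908, 77]
  L2: h(772,908)=(772*31+908)%997=912 h(77,77)=(77*31+77)%997=470 -> [912, 470]
  L3: h(912,470)=(912*31+470)%997=826 -> [826]
  root=826
After append 59 (leaves=[56, 33, 59, 76, 97, 61, 59]):
  L0: [56, 33, 59, 76, 97, 61, 59]
  L1: h(56,33)=(56*31+33)%997=772 h(59,76)=(59*31+76)%997=908 h(97,61)=(97*31+61)%997=77 h(59,59)=(59*31+59)%997=891 -> [772, 908, 77, 891]
  L2: h(772,908)=(772*31+908)%997=912 h(77,891)=(77*31+891)%997=287 -> [912, 287]
  L3: h(912,287)=(912*31+287)%997=643 -> [643]
  root=643

Answer: 56 772 895 912 981 826 643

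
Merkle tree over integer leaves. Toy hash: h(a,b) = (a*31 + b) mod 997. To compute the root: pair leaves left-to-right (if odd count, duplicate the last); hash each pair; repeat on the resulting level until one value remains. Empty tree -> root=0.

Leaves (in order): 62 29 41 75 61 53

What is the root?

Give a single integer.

L0: [62, 29, 41, 75, 61, 53]
L1: h(62,29)=(62*31+29)%997=954 h(41,75)=(41*31+75)%997=349 h(61,53)=(61*31+53)%997=947 -> [954, 349, 947]
L2: h(954,349)=(954*31+349)%997=13 h(947,947)=(947*31+947)%997=394 -> [13, 394]
L3: h(13,394)=(13*31+394)%997=797 -> [797]

Answer: 797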